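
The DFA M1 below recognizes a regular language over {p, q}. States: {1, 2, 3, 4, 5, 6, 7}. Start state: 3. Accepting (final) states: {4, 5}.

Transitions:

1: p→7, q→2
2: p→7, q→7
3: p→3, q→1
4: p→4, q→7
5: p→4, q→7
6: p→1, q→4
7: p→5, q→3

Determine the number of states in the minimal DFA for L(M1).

5

States {6} cannot be reached from the start state, so discard them.
P0 = {4,5} | {1,2,3,7}.
Refine {1,2,3,7} on symbol p: members go to different blocks, giving {1,2,3} and {7}.
Refine {1,2,3} on symbol p: members go to different blocks, giving {1,2} and {3}.
On input q, block {1,2} splits into {1} and {2}.
No further refinement is possible. Final partition (5 blocks): {4,5} | {1} | {7} | {3} | {2}.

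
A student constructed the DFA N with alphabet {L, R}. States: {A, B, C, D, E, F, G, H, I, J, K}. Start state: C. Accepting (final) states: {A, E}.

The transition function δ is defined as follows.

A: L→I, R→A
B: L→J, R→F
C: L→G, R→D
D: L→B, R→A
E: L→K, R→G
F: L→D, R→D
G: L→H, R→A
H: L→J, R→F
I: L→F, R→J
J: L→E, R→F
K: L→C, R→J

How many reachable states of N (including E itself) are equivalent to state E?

Start with accepting vs non-accepting: {A,E} | {B,C,D,F,G,H,I,J,K}.
Split {A,E} by δ(·,R) → {A} and {E}.
Split {B,C,D,F,G,H,I,J,K} by δ(·,L) → {B,C,D,F,G,H,I,K} and {J}.
Refine {B,C,D,F,G,H,I,K} on symbol L: members go to different blocks, giving {C,D,F,G,I,K} and {B,H}.
Refine {C,D,F,G,I,K} on symbol L: members go to different blocks, giving {C,F,I,K} and {D,G}.
Split {C,F,I,K} by δ(·,L) → {C,F} and {I,K}.
The partition is now stable with 7 blocks: {A} | {C,F} | {E} | {J} | {B,H} | {D,G} | {I,K}.
The equivalence class containing E is {E}, of size 1.

1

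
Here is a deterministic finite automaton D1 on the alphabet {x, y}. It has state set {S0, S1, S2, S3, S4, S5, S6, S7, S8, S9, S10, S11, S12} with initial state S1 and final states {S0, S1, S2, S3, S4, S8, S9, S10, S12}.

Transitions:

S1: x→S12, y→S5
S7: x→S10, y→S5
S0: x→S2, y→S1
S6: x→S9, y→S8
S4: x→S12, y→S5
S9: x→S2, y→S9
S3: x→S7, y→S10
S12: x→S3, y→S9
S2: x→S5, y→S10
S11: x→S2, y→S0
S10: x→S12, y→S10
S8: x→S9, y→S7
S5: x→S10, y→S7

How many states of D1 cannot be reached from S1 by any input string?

No path from S1 leads to S0, S4, S6, S8, S11; the other 8 states are all reachable.

5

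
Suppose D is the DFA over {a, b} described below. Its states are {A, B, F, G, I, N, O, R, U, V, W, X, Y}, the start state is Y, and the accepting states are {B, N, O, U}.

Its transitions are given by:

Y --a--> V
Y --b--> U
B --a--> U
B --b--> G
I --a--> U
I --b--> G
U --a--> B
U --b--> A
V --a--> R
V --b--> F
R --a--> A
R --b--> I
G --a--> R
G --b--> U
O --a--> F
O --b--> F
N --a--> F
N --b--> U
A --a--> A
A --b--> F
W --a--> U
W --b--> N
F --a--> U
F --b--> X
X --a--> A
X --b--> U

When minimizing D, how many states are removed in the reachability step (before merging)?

BFS from Y reaches {A, B, F, G, I, R, U, V, X, Y}; the 3 state(s) N, O, W are never visited.

3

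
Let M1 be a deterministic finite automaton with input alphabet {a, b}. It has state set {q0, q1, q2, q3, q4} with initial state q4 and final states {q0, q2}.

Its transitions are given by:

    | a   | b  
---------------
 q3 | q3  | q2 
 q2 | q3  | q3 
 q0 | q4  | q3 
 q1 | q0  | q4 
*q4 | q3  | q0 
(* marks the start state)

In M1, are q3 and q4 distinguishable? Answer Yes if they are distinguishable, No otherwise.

Reachable states from the start: {q0,q2,q3,q4}. Unreachable: {q1} — drop them.
Start with accepting vs non-accepting: {q0,q2} | {q3,q4}.
The partition is now stable with 2 blocks: {q0,q2} | {q3,q4}.
q3 and q4 lie in the same block of the stable partition, so they are equivalent — no string distinguishes them.

No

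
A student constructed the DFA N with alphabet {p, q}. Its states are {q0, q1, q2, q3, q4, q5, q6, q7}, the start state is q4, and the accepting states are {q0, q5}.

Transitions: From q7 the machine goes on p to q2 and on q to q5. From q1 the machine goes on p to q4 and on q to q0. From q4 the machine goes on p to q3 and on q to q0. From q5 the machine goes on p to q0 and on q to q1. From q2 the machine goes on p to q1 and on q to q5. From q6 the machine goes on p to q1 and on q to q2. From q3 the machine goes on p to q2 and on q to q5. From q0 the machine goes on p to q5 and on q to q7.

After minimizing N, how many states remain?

Reachable states from the start: {q0,q1,q2,q3,q4,q5,q7}. Unreachable: {q6} — drop them.
P0 = {q0,q5} | {q1,q2,q3,q4,q7}.
The partition is now stable with 2 blocks: {q0,q5} | {q1,q2,q3,q4,q7}.

2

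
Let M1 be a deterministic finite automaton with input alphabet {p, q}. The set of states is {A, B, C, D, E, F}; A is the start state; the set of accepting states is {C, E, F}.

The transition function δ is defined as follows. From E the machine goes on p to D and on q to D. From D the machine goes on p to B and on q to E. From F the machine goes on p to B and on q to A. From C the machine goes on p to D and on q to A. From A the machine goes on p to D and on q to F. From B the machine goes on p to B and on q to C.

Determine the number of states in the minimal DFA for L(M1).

Every state is reachable, so we keep all 6.
Start with accepting vs non-accepting: {C,E,F} | {A,B,D}.
No further refinement is possible. Final partition (2 blocks): {C,E,F} | {A,B,D}.

2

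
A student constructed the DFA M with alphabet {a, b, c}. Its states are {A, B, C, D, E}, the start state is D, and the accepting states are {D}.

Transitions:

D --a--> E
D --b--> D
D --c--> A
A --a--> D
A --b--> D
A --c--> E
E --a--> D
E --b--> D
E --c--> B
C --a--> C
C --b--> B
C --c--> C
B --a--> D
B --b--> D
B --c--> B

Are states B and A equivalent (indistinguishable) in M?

Reachable states from the start: {A,B,D,E}. Unreachable: {C} — drop them.
Start with accepting vs non-accepting: {D} | {A,B,E}.
Stable partition: {D} | {A,B,E} — 2 equivalence classes.
B and A lie in the same block of the stable partition, so they are equivalent — no string distinguishes them.

Yes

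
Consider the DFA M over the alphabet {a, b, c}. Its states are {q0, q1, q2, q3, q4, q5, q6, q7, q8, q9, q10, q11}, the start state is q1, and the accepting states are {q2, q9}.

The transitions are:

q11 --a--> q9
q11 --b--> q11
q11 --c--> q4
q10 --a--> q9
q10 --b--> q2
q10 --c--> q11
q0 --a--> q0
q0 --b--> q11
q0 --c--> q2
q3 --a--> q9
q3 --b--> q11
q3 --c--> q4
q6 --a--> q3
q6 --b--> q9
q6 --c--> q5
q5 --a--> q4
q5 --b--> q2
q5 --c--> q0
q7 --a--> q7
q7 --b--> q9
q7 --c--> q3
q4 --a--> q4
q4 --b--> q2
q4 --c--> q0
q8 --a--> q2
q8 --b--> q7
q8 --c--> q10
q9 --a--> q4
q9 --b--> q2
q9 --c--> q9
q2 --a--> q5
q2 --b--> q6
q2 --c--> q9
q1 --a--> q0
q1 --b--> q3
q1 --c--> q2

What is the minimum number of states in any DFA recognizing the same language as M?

6

Reachable states from the start: {q0,q1,q2,q3,q4,q5,q6,q9,q11}. Unreachable: {q7,q8,q10} — drop them.
P0 = {q2,q9} | {q0,q1,q3,q4,q5,q6,q11}.
Split {q2,q9} by δ(·,b) → {q2} and {q9}.
Refine {q0,q1,q3,q4,q5,q6,q11} on symbol a: members go to different blocks, giving {q0,q1,q4,q5,q6} and {q3,q11}.
On input a, block {q0,q1,q4,q5,q6} splits into {q0,q1,q4,q5} and {q6}.
Refine {q0,q1,q4,q5} on symbol b: members go to different blocks, giving {q0,q1} and {q4,q5}.
No further refinement is possible. Final partition (6 blocks): {q2} | {q0,q1} | {q9} | {q3,q11} | {q6} | {q4,q5}.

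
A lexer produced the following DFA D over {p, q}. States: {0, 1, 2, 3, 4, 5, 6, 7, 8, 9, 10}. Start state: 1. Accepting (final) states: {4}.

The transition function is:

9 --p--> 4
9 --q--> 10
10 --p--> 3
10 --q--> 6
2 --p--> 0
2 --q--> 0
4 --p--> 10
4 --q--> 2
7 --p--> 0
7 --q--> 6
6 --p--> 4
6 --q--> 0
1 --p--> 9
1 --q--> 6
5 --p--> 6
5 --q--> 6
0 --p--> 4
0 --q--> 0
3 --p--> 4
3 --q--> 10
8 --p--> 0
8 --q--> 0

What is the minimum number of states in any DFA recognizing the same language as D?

5

First remove the unreachable states {5,7,8}; 8 states remain.
Initial partition by acceptance: {4} | {0,1,2,3,6,9,10}.
Split {0,1,2,3,6,9,10} by δ(·,p) → {0,3,6,9} and {1,2,10}.
On input q, block {0,3,6,9} splits into {0,6} and {3,9}.
On input p, block {1,2,10} splits into {1,10} and {2}.
Stable partition: {4} | {0,6} | {1,10} | {3,9} | {2} — 5 equivalence classes.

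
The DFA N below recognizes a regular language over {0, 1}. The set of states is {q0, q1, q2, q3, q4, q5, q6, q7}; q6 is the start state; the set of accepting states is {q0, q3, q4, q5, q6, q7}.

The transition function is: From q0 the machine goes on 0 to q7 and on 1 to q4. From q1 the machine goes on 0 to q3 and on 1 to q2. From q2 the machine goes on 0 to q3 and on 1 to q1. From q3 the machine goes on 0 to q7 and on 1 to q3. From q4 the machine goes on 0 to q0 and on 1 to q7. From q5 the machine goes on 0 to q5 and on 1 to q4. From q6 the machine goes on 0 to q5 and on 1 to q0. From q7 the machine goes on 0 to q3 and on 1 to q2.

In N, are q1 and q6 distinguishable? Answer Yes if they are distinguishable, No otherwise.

Every state is reachable, so we keep all 8.
P0 = {q0,q3,q4,q5,q6,q7} | {q1,q2}.
Split {q0,q3,q4,q5,q6,q7} by δ(·,1) → {q0,q3,q4,q5,q6} and {q7}.
Refine {q0,q3,q4,q5,q6} on symbol 0: members go to different blocks, giving {q4,q5,q6} and {q0,q3}.
On input 0, block {q4,q5,q6} splits into {q5,q6} and {q4}.
Split {q5,q6} by δ(·,1) → {q5} and {q6}.
Refine {q0,q3} on symbol 1: members go to different blocks, giving {q0} and {q3}.
The partition is now stable with 7 blocks: {q5} | {q1,q2} | {q7} | {q0} | {q4} | {q6} | {q3}.
q1 and q6 end up in different blocks, so they are distinguishable. For instance, the string 'ε' is accepted from only q6.

Yes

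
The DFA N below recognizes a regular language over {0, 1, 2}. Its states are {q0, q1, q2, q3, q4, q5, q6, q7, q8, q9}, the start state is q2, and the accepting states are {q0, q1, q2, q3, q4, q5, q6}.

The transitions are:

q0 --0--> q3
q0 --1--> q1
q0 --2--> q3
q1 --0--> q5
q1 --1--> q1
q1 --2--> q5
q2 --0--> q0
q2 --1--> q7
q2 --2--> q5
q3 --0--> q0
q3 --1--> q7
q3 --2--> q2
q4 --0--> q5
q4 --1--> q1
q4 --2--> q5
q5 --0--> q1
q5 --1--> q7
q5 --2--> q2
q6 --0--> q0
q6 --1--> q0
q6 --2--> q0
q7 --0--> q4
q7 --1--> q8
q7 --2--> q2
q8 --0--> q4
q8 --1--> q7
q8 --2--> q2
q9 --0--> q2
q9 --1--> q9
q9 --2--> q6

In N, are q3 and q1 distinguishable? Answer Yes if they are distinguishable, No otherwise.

Yes

Reachable states from the start: {q0,q1,q2,q3,q4,q5,q7,q8}. Unreachable: {q6,q9} — drop them.
Initial partition by acceptance: {q0,q1,q2,q3,q4,q5} | {q7,q8}.
Refine {q0,q1,q2,q3,q4,q5} on symbol 1: members go to different blocks, giving {q0,q1,q4} and {q2,q3,q5}.
Stable partition: {q0,q1,q4} | {q7,q8} | {q2,q3,q5} — 3 equivalence classes.
q3 and q1 end up in different blocks, so they are distinguishable. For instance, the string '1' is accepted from only q1.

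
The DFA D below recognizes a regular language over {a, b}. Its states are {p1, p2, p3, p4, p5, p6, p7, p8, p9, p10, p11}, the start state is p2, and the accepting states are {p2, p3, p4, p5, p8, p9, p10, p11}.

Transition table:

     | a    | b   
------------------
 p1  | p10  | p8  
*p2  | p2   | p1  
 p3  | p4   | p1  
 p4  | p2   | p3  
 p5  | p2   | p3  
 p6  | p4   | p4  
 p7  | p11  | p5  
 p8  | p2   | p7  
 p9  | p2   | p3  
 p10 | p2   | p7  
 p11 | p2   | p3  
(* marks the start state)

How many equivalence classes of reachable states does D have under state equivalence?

Reachable states from the start: {p1,p2,p3,p4,p5,p7,p8,p10,p11}. Unreachable: {p6,p9} — drop them.
Initial partition by acceptance: {p2,p3,p4,p5,p8,p10,p11} | {p1,p7}.
Split {p2,p3,p4,p5,p8,p10,p11} by δ(·,b) → {p2,p3,p8,p10} and {p4,p5,p11}.
Refine {p2,p3,p8,p10} on symbol a: members go to different blocks, giving {p2,p8,p10} and {p3}.
Split {p1,p7} by δ(·,a) → {p1} and {p7}.
Split {p2,p8,p10} by δ(·,b) → {p8,p10} and {p2}.
Stable partition: {p8,p10} | {p1} | {p4,p5,p11} | {p3} | {p7} | {p2} — 6 equivalence classes.

6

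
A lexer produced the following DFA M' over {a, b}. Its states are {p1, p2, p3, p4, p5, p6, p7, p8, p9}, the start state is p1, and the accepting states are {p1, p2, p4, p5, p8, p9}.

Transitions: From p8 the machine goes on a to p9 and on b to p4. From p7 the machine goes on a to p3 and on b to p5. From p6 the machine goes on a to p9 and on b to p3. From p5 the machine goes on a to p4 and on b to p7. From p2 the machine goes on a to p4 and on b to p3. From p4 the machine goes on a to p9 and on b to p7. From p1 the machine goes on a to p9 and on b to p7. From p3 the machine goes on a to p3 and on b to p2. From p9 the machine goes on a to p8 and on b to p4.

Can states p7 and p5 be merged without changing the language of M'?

Reachable states from the start: {p1,p2,p3,p4,p5,p7,p8,p9}. Unreachable: {p6} — drop them.
Initial partition by acceptance: {p1,p2,p4,p5,p8,p9} | {p3,p7}.
On input b, block {p1,p2,p4,p5,p8,p9} splits into {p1,p2,p4,p5} and {p8,p9}.
Split {p1,p2,p4,p5} by δ(·,a) → {p1,p4} and {p2,p5}.
No further refinement is possible. Final partition (4 blocks): {p1,p4} | {p3,p7} | {p8,p9} | {p2,p5}.
p7 and p5 end up in different blocks, so they are distinguishable. For instance, the string 'ε' is accepted from only p5.

No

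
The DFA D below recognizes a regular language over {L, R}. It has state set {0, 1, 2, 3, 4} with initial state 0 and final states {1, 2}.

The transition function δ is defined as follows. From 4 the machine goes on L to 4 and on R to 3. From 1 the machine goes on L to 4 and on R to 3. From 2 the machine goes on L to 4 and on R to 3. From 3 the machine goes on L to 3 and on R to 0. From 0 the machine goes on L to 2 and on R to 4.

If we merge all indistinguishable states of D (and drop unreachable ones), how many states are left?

States {1} cannot be reached from the start state, so discard them.
Start with accepting vs non-accepting: {2} | {0,3,4}.
Refine {0,3,4} on symbol L: members go to different blocks, giving {3,4} and {0}.
On input R, block {3,4} splits into {3} and {4}.
The partition is now stable with 4 blocks: {2} | {3} | {0} | {4}.

4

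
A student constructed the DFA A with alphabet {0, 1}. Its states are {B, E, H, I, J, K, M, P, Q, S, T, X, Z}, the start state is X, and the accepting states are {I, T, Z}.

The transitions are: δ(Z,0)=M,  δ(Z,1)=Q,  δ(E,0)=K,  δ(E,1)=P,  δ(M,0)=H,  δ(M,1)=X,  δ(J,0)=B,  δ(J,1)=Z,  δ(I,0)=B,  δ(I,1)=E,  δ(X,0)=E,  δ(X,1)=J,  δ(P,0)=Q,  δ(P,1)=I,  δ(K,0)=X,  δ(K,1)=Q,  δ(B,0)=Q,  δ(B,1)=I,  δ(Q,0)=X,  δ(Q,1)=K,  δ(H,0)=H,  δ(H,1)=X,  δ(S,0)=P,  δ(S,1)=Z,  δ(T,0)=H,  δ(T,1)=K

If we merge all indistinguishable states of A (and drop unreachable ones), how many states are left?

States {S,T} cannot be reached from the start state, so discard them.
Initial partition by acceptance: {I,Z} | {B,E,H,J,K,M,P,Q,X}.
Split {B,E,H,J,K,M,P,Q,X} by δ(·,1) → {E,H,K,M,Q,X} and {B,J,P}.
Split {I,Z} by δ(·,0) → {Z} and {I}.
On input 1, block {E,H,K,M,Q,X} splits into {H,K,M,Q} and {E,X}.
Refine {H,K,M,Q} on symbol 0: members go to different blocks, giving {H,M} and {K,Q}.
Refine {B,J,P} on symbol 0: members go to different blocks, giving {B,P} and {J}.
Refine {E,X} on symbol 0: members go to different blocks, giving {E} and {X}.
The partition is now stable with 8 blocks: {Z} | {H,M} | {B,P} | {I} | {E} | {K,Q} | {J} | {X}.

8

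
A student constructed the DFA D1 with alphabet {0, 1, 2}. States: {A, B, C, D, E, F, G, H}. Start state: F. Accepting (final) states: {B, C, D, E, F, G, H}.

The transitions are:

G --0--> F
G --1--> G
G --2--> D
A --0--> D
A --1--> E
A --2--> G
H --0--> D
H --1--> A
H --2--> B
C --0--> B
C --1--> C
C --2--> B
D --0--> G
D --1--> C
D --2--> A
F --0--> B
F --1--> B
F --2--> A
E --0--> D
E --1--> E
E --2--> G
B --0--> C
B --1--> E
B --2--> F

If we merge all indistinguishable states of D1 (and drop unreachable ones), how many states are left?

States {H} cannot be reached from the start state, so discard them.
P0 = {B,C,D,E,F,G} | {A}.
On input 2, block {B,C,D,E,F,G} splits into {B,C,E,G} and {D,F}.
Split {B,C,E,G} by δ(·,0) → {B,C} and {E,G}.
Split {B,C} by δ(·,1) → {B} and {C}.
Split {D,F} by δ(·,0) → {D} and {F}.
Split {E,G} by δ(·,0) → {E} and {G}.
The partition is now stable with 7 blocks: {B} | {A} | {D} | {E} | {C} | {F} | {G}.

7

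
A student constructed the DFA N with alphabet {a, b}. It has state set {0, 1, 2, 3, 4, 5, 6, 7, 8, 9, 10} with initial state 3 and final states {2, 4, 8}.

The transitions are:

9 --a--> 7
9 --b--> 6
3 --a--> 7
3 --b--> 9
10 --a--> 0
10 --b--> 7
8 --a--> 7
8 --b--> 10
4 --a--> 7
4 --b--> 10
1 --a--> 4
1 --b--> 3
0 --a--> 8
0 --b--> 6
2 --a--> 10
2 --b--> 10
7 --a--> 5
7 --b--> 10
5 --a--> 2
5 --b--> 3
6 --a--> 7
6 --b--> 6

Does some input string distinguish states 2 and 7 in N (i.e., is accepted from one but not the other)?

Reachable states from the start: {0,2,3,5,6,7,8,9,10}. Unreachable: {1,4} — drop them.
Start with accepting vs non-accepting: {2,8} | {0,3,5,6,7,9,10}.
Split {0,3,5,6,7,9,10} by δ(·,a) → {3,6,7,9,10} and {0,5}.
Split {3,6,7,9,10} by δ(·,a) → {3,6,9} and {7,10}.
No further refinement is possible. Final partition (4 blocks): {2,8} | {3,6,9} | {0,5} | {7,10}.
2 and 7 end up in different blocks, so they are distinguishable. For instance, the string 'ε' is accepted from only 2.

Yes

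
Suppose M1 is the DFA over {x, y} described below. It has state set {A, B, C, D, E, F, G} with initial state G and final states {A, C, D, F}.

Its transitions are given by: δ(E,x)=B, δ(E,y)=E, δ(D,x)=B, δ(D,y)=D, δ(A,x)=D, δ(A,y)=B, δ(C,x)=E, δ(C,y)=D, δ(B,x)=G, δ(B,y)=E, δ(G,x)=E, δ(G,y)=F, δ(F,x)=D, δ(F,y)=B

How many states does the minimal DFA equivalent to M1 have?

States {A,C} cannot be reached from the start state, so discard them.
P0 = {D,F} | {B,E,G}.
On input x, block {D,F} splits into {D} and {F}.
Refine {B,E,G} on symbol y: members go to different blocks, giving {B,E} and {G}.
Split {B,E} by δ(·,x) → {B} and {E}.
No further refinement is possible. Final partition (5 blocks): {D} | {B} | {F} | {G} | {E}.

5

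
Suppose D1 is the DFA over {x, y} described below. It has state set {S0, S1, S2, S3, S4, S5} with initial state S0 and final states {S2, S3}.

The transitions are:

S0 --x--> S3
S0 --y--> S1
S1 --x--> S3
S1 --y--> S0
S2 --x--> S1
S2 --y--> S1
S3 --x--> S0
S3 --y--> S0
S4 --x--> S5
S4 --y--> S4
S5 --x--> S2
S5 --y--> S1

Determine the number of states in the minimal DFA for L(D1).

2

First remove the unreachable states {S2,S4,S5}; 3 states remain.
Start with accepting vs non-accepting: {S3} | {S0,S1}.
No further refinement is possible. Final partition (2 blocks): {S3} | {S0,S1}.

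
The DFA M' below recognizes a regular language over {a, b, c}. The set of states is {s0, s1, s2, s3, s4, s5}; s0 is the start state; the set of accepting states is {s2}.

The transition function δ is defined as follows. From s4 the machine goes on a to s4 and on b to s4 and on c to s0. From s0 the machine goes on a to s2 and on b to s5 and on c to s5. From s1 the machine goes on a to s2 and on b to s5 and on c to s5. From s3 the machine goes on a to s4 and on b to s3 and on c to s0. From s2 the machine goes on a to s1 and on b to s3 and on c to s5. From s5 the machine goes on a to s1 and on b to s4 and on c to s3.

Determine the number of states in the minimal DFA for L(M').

4

P0 = {s2} | {s0,s1,s3,s4,s5}.
Refine {s0,s1,s3,s4,s5} on symbol a: members go to different blocks, giving {s3,s4,s5} and {s0,s1}.
Split {s3,s4,s5} by δ(·,a) → {s3,s4} and {s5}.
The partition is now stable with 4 blocks: {s2} | {s3,s4} | {s0,s1} | {s5}.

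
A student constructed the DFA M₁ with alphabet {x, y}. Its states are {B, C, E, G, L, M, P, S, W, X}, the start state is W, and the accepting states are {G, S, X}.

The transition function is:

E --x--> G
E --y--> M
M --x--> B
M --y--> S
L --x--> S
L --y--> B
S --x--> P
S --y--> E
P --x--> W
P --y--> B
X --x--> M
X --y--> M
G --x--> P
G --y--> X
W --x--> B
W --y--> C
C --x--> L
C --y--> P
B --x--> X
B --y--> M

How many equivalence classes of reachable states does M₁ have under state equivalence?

10

All states are reachable from the start state.
P0 = {G,S,X} | {B,C,E,L,M,P,W}.
Refine {G,S,X} on symbol y: members go to different blocks, giving {S,X} and {G}.
Refine {B,C,E,L,M,P,W} on symbol x: members go to different blocks, giving {C,M,P,W} and {B,L} and {E}.
On input y, block {S,X} splits into {S} and {X}.
Refine {C,M,P,W} on symbol x: members go to different blocks, giving {C,M,W} and {P}.
On input y, block {C,M,W} splits into {C} and {W} and {M}.
Refine {B,L} on symbol x: members go to different blocks, giving {B} and {L}.
No further refinement is possible. Final partition (10 blocks): {S} | {C} | {G} | {B} | {E} | {X} | {P} | {W} | {M} | {L}.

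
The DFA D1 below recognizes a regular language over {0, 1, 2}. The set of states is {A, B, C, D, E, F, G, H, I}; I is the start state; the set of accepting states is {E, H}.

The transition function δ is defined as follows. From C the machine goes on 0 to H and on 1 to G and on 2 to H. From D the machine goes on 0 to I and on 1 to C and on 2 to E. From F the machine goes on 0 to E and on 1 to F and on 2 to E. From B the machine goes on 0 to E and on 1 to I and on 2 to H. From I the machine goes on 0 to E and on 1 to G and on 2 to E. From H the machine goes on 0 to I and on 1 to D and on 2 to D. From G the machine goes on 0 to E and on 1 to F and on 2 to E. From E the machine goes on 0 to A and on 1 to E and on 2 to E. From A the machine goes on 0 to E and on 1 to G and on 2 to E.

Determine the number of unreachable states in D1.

4

Starting at I and following transitions, the reachable set is {A, E, F, G, I}. That leaves B, C, D, H unreachable — 4 in total.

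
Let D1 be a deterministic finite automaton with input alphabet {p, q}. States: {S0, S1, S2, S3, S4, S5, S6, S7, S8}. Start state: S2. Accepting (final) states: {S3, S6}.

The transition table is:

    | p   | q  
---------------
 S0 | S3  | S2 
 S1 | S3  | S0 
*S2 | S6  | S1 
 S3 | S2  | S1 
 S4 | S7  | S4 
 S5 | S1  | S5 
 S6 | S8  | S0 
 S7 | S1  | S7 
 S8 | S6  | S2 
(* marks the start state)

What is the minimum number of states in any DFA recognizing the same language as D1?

First remove the unreachable states {S4,S5,S7}; 6 states remain.
Initial partition by acceptance: {S3,S6} | {S0,S1,S2,S8}.
The partition is now stable with 2 blocks: {S3,S6} | {S0,S1,S2,S8}.

2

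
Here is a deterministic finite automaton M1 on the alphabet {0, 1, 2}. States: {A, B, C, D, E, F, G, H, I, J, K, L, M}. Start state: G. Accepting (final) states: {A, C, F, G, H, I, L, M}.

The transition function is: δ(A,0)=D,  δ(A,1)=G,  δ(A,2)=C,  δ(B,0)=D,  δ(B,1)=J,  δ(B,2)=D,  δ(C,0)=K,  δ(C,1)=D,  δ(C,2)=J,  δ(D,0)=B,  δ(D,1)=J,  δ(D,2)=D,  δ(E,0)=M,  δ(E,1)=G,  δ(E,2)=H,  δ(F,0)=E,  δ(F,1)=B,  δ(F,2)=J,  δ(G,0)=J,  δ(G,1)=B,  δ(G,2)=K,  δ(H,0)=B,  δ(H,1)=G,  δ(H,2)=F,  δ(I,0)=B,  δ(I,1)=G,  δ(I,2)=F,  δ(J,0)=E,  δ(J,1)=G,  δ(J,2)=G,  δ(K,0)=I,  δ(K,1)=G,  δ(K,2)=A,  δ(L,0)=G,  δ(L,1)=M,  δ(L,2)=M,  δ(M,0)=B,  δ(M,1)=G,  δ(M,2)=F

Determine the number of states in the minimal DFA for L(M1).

6

First remove the unreachable states {L}; 12 states remain.
P0 = {A,C,F,G,H,I,M} | {B,D,E,J,K}.
Split {A,C,F,G,H,I,M} by δ(·,1) → {A,H,I,M} and {C,F,G}.
On input 0, block {B,D,E,J,K} splits into {B,D,J} and {E,K}.
Split {B,D,J} by δ(·,0) → {B,D} and {J}.
Split {C,F,G} by δ(·,0) → {C,F} and {G}.
No further refinement is possible. Final partition (6 blocks): {A,H,I,M} | {B,D} | {C,F} | {E,K} | {J} | {G}.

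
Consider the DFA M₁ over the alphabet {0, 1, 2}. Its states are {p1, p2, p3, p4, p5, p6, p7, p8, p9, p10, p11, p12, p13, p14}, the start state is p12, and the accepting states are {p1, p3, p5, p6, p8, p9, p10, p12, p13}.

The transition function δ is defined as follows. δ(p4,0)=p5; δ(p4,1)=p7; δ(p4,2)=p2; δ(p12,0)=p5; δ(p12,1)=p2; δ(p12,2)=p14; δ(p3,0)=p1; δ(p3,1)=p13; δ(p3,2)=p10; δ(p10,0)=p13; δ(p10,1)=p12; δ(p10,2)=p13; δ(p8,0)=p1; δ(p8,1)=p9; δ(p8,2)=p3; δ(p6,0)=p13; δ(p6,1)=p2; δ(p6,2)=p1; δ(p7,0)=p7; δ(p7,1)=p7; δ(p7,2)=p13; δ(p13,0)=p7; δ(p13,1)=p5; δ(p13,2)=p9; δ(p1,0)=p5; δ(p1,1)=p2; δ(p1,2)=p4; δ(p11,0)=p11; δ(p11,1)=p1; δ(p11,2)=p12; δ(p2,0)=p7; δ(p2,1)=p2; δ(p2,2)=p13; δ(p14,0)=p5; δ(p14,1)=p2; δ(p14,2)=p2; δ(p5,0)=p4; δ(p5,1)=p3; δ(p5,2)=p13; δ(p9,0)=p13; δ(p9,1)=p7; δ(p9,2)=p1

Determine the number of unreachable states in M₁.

BFS from p12 reaches {p1, p2, p3, p4, p5, p7, p9, p10, p12, p13, p14}; the 3 state(s) p6, p8, p11 are never visited.

3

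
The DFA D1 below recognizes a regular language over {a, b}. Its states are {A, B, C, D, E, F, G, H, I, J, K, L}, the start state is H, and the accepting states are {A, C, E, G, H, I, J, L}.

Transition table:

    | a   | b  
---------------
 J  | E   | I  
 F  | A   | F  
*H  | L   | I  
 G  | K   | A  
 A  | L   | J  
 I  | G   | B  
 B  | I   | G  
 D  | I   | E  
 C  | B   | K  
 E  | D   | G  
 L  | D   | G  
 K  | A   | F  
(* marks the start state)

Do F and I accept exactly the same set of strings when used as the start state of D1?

States {C} cannot be reached from the start state, so discard them.
Initial partition by acceptance: {A,E,G,H,I,J,L} | {B,D,F,K}.
On input a, block {A,E,G,H,I,J,L} splits into {A,H,I,J} and {E,G,L}.
On input b, block {A,H,I,J} splits into {A,H,J} and {I}.
Split {A,H,J} by δ(·,b) → {H,J} and {A}.
On input a, block {B,D,F,K} splits into {B,D} and {F,K}.
Split {E,G,L} by δ(·,a) → {E,L} and {G}.
On input b, block {B,D} splits into {B} and {D}.
Stable partition: {H,J} | {B} | {E,L} | {I} | {A} | {F,K} | {G} | {D} — 8 equivalence classes.
F and I end up in different blocks, so they are distinguishable. For instance, the string 'ε' is accepted from only I.

No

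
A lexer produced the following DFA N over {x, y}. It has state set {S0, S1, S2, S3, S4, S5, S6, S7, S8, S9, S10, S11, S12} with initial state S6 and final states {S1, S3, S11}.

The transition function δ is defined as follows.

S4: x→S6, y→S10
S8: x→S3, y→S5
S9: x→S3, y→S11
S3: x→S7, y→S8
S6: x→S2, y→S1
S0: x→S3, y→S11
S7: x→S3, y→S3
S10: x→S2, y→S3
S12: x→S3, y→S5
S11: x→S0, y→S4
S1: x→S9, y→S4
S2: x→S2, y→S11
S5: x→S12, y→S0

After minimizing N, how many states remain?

Start with accepting vs non-accepting: {S1,S3,S11} | {S0,S2,S4,S5,S6,S7,S8,S9,S10,S12}.
Split {S0,S2,S4,S5,S6,S7,S8,S9,S10,S12} by δ(·,x) → {S0,S7,S8,S9,S12} and {S2,S4,S5,S6,S10}.
Refine {S1,S3,S11} on symbol y: members go to different blocks, giving {S1,S11} and {S3}.
Refine {S0,S7,S8,S9,S12} on symbol y: members go to different blocks, giving {S0,S9} and {S8,S12} and {S7}.
On input x, block {S2,S4,S5,S6,S10} splits into {S2,S4,S6,S10} and {S5}.
On input y, block {S2,S4,S6,S10} splits into {S2,S6} and {S4} and {S10}.
The partition is now stable with 9 blocks: {S1,S11} | {S0,S9} | {S2,S6} | {S3} | {S8,S12} | {S7} | {S5} | {S4} | {S10}.

9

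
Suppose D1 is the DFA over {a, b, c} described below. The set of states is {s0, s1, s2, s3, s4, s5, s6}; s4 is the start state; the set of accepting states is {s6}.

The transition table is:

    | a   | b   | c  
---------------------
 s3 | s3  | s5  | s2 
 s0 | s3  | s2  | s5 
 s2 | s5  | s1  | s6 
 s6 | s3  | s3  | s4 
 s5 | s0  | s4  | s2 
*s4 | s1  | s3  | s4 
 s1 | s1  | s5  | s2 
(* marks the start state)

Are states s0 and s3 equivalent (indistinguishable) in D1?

All states are reachable from the start state.
P0 = {s6} | {s0,s1,s2,s3,s4,s5}.
Refine {s0,s1,s2,s3,s4,s5} on symbol c: members go to different blocks, giving {s0,s1,s3,s4,s5} and {s2}.
Split {s0,s1,s3,s4,s5} by δ(·,b) → {s1,s3,s4,s5} and {s0}.
Refine {s1,s3,s4,s5} on symbol a: members go to different blocks, giving {s1,s3,s4} and {s5}.
On input b, block {s1,s3,s4} splits into {s1,s3} and {s4}.
No further refinement is possible. Final partition (6 blocks): {s6} | {s1,s3} | {s2} | {s0} | {s5} | {s4}.
s0 and s3 end up in different blocks, so they are distinguishable. For instance, the string 'bc' is accepted from only s0.

No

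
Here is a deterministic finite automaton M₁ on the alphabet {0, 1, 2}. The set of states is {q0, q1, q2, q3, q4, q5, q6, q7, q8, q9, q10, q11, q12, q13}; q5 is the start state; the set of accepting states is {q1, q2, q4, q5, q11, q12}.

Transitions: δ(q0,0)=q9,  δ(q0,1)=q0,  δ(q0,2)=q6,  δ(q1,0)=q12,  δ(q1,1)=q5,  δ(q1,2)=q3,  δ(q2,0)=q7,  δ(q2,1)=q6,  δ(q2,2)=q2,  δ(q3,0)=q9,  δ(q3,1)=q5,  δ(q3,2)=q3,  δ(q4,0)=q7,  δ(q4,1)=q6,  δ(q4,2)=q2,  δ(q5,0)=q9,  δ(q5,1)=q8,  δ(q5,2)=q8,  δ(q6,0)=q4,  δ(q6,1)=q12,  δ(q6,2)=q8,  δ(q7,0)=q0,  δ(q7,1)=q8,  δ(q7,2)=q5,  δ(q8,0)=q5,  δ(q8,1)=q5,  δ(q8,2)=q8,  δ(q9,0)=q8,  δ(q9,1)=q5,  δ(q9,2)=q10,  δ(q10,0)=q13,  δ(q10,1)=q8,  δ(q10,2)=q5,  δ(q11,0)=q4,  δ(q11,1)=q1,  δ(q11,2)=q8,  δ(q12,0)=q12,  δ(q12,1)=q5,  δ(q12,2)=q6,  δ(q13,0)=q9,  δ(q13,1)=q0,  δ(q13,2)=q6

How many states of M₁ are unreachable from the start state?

No path from q5 leads to q1, q3, q11; the other 11 states are all reachable.

3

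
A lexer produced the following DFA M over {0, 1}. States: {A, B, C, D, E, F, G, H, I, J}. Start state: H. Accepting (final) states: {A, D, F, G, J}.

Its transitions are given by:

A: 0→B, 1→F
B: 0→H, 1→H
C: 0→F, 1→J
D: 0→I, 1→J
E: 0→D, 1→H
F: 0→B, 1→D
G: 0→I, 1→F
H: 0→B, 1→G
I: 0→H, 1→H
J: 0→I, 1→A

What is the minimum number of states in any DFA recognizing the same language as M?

Reachable states from the start: {A,B,D,F,G,H,I,J}. Unreachable: {C,E} — drop them.
Start with accepting vs non-accepting: {A,D,F,G,J} | {B,H,I}.
On input 1, block {B,H,I} splits into {B,I} and {H}.
The partition is now stable with 3 blocks: {A,D,F,G,J} | {B,I} | {H}.

3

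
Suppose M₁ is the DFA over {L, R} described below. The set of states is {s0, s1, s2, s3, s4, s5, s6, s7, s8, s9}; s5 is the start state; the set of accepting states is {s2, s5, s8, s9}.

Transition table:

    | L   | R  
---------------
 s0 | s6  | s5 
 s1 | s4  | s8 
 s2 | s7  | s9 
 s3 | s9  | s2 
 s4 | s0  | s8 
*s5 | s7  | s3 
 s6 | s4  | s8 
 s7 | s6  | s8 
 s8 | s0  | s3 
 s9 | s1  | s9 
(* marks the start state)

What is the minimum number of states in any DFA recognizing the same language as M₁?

4

Every state is reachable, so we keep all 10.
P0 = {s2,s5,s8,s9} | {s0,s1,s3,s4,s6,s7}.
Refine {s2,s5,s8,s9} on symbol R: members go to different blocks, giving {s2,s9} and {s5,s8}.
Refine {s0,s1,s3,s4,s6,s7} on symbol L: members go to different blocks, giving {s0,s1,s4,s6,s7} and {s3}.
The partition is now stable with 4 blocks: {s2,s9} | {s0,s1,s4,s6,s7} | {s5,s8} | {s3}.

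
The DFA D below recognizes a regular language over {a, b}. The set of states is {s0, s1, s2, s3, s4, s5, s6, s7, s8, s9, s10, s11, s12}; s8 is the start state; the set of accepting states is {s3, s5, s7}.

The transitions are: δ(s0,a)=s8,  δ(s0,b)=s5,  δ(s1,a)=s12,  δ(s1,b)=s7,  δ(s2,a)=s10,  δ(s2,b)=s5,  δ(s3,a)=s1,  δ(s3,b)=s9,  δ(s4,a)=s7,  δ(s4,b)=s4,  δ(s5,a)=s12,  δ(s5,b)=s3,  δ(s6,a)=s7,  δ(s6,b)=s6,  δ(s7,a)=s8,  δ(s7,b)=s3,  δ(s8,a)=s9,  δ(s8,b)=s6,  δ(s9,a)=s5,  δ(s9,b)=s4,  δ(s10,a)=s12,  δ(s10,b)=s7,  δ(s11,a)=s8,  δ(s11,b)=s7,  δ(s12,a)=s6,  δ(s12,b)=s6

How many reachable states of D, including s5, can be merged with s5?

2

Reachable states from the start: {s1,s3,s4,s5,s6,s7,s8,s9,s12}. Unreachable: {s0,s2,s10,s11} — drop them.
Start with accepting vs non-accepting: {s3,s5,s7} | {s1,s4,s6,s8,s9,s12}.
Refine {s3,s5,s7} on symbol b: members go to different blocks, giving {s5,s7} and {s3}.
Split {s1,s4,s6,s8,s9,s12} by δ(·,a) → {s1,s8,s12} and {s4,s6,s9}.
Refine {s1,s8,s12} on symbol a: members go to different blocks, giving {s8,s12} and {s1}.
No further refinement is possible. Final partition (5 blocks): {s5,s7} | {s8,s12} | {s3} | {s4,s6,s9} | {s1}.
The equivalence class containing s5 is {s5,s7}, of size 2.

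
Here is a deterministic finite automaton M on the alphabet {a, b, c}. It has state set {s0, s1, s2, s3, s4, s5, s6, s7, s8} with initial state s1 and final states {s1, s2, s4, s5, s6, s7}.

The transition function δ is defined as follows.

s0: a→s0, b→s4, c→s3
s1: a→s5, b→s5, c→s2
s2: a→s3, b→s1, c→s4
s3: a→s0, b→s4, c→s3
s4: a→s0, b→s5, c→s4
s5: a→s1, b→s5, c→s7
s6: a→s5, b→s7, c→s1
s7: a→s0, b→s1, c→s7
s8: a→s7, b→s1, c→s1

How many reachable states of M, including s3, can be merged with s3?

2

Reachable states from the start: {s0,s1,s2,s3,s4,s5,s7}. Unreachable: {s6,s8} — drop them.
Initial partition by acceptance: {s1,s2,s4,s5,s7} | {s0,s3}.
Refine {s1,s2,s4,s5,s7} on symbol a: members go to different blocks, giving {s2,s4,s7} and {s1,s5}.
The partition is now stable with 3 blocks: {s2,s4,s7} | {s0,s3} | {s1,s5}.
State s3 belongs to the block {s0,s3}, which has 2 states.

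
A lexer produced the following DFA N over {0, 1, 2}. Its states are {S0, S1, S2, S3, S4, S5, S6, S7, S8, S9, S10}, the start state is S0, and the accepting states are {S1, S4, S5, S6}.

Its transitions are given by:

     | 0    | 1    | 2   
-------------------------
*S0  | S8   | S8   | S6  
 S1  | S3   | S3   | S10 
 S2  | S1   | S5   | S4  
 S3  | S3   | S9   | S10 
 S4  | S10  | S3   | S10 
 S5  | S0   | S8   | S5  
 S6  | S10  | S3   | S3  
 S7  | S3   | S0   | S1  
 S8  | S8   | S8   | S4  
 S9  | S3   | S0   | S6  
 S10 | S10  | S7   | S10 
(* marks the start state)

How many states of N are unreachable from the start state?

No path from S0 leads to S2, S5; the other 9 states are all reachable.

2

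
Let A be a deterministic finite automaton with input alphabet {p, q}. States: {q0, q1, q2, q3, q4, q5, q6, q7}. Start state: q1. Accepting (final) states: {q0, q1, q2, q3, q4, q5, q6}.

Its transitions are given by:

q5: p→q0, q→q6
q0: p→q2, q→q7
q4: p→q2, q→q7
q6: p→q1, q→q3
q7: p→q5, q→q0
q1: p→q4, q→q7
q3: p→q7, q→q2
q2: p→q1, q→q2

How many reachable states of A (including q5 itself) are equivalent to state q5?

Every state is reachable, so we keep all 8.
Initial partition by acceptance: {q0,q1,q2,q3,q4,q5,q6} | {q7}.
Refine {q0,q1,q2,q3,q4,q5,q6} on symbol p: members go to different blocks, giving {q0,q1,q2,q4,q5,q6} and {q3}.
Split {q0,q1,q2,q4,q5,q6} by δ(·,q) → {q0,q1,q4} and {q2,q5} and {q6}.
On input p, block {q0,q1,q4} splits into {q0,q4} and {q1}.
Refine {q2,q5} on symbol p: members go to different blocks, giving {q2} and {q5}.
Stable partition: {q0,q4} | {q7} | {q3} | {q2} | {q6} | {q1} | {q5} — 7 equivalence classes.
The equivalence class containing q5 is {q5}, of size 1.

1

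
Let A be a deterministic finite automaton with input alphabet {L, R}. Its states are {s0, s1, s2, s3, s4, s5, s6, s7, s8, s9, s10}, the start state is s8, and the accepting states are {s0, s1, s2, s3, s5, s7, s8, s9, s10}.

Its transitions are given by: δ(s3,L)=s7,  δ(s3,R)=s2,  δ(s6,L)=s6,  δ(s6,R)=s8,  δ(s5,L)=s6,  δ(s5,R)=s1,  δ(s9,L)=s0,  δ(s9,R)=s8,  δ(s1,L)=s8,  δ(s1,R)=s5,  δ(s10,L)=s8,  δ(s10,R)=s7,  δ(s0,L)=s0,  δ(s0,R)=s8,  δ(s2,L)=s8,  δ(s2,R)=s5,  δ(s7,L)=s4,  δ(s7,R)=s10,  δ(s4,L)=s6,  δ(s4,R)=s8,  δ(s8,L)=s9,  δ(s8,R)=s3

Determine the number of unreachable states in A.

0

A breadth-first search from the start state visits every state.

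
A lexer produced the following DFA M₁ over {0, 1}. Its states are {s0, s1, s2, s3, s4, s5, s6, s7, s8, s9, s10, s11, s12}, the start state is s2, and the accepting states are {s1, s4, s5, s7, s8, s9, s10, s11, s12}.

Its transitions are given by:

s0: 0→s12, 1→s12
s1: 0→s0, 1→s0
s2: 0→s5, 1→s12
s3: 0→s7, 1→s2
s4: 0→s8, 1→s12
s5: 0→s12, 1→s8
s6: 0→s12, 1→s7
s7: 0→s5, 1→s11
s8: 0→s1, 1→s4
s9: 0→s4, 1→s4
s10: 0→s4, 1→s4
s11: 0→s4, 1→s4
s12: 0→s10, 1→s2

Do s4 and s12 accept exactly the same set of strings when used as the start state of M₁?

Reachable states from the start: {s0,s1,s2,s4,s5,s8,s10,s12}. Unreachable: {s3,s6,s7,s9,s11} — drop them.
P0 = {s1,s4,s5,s8,s10,s12} | {s0,s2}.
Split {s1,s4,s5,s8,s10,s12} by δ(·,0) → {s4,s5,s8,s10,s12} and {s1}.
Refine {s4,s5,s8,s10,s12} on symbol 0: members go to different blocks, giving {s4,s5,s10,s12} and {s8}.
Split {s4,s5,s10,s12} by δ(·,0) → {s5,s10,s12} and {s4}.
Split {s5,s10,s12} by δ(·,0) → {s5,s12} and {s10}.
Refine {s5,s12} on symbol 0: members go to different blocks, giving {s5} and {s12}.
Refine {s0,s2} on symbol 0: members go to different blocks, giving {s0} and {s2}.
Stable partition: {s5} | {s0} | {s1} | {s8} | {s4} | {s10} | {s12} | {s2} — 8 equivalence classes.
s4 and s12 end up in different blocks, so they are distinguishable. For instance, the string '1' is accepted from only s4.

No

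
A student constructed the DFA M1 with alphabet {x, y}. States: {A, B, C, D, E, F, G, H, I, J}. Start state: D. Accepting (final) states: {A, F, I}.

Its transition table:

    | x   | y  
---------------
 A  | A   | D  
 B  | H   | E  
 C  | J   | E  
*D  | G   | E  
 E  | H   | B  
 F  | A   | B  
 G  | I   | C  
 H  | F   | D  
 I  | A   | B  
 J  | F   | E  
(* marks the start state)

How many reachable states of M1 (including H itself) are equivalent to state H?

3

All states are reachable from the start state.
P0 = {A,F,I} | {B,C,D,E,G,H,J}.
On input x, block {B,C,D,E,G,H,J} splits into {B,C,D,E} and {G,H,J}.
The partition is now stable with 3 blocks: {A,F,I} | {B,C,D,E} | {G,H,J}.
The equivalence class containing H is {G,H,J}, of size 3.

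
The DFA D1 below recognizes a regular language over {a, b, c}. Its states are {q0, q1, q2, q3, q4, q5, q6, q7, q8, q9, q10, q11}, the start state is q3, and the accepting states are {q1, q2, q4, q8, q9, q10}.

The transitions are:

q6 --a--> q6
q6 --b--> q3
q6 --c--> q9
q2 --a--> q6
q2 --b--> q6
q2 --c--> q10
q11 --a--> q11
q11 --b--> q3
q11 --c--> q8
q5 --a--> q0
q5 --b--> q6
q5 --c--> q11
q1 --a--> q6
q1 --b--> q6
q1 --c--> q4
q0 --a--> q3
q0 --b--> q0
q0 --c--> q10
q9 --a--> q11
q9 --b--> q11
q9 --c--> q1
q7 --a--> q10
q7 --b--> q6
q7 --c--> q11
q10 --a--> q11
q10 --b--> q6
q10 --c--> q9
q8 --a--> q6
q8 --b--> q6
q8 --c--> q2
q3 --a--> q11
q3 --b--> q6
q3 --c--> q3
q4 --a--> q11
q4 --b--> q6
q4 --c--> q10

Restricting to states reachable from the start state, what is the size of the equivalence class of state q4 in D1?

6

Reachable states from the start: {q1,q2,q3,q4,q6,q8,q9,q10,q11}. Unreachable: {q0,q5,q7} — drop them.
Start with accepting vs non-accepting: {q1,q2,q4,q8,q9,q10} | {q3,q6,q11}.
On input c, block {q3,q6,q11} splits into {q6,q11} and {q3}.
No further refinement is possible. Final partition (3 blocks): {q1,q2,q4,q8,q9,q10} | {q6,q11} | {q3}.
State q4 belongs to the block {q1,q2,q4,q8,q9,q10}, which has 6 states.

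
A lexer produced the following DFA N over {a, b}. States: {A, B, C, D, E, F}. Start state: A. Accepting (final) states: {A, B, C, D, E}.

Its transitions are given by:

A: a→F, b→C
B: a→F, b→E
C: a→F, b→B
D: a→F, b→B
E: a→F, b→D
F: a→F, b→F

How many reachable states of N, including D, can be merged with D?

All states are reachable from the start state.
P0 = {A,B,C,D,E} | {F}.
The partition is now stable with 2 blocks: {A,B,C,D,E} | {F}.
The equivalence class containing D is {A,B,C,D,E}, of size 5.

5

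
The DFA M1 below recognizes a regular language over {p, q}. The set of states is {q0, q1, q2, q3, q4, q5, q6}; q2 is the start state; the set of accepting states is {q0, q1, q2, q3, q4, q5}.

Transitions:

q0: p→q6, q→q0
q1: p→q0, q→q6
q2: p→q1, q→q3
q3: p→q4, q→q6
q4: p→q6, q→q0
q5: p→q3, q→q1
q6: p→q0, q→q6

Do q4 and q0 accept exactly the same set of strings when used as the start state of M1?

Yes

States {q5} cannot be reached from the start state, so discard them.
Start with accepting vs non-accepting: {q0,q1,q2,q3,q4} | {q6}.
Split {q0,q1,q2,q3,q4} by δ(·,p) → {q1,q2,q3} and {q0,q4}.
On input p, block {q1,q2,q3} splits into {q1,q3} and {q2}.
No further refinement is possible. Final partition (4 blocks): {q1,q3} | {q6} | {q0,q4} | {q2}.
q4 and q0 lie in the same block of the stable partition, so they are equivalent — no string distinguishes them.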